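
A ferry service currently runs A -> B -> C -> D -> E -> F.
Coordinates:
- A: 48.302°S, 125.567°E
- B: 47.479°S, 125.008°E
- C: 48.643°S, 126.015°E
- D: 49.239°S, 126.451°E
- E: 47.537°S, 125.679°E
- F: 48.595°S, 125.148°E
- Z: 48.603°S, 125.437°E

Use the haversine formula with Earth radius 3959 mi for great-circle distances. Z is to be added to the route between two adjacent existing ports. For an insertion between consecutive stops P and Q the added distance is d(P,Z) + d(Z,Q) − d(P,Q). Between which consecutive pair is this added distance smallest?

between E and F

Added distance for inserting Z between each consecutive pair:
A–B: 39.3 mi
B–C: 13.8 mi
C–D: 44.5 mi
D–E: 15.3 mi
E–F: 10.6 mi
Smallest added distance is 10.6 mi, inserting between E and F.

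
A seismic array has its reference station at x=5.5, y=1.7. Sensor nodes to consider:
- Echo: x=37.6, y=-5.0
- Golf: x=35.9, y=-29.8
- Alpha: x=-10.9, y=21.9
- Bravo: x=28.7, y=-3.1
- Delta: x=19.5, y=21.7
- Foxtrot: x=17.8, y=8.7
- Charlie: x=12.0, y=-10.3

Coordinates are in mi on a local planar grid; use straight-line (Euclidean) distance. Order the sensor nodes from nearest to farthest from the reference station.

Computing each straight-line distance from x=5.5, y=1.7:
Charlie x=12.0, y=-10.3: 13.6 mi
Foxtrot x=17.8, y=8.7: 14.2 mi
Bravo x=28.7, y=-3.1: 23.7 mi
Delta x=19.5, y=21.7: 24.4 mi
Alpha x=-10.9, y=21.9: 26.0 mi
Echo x=37.6, y=-5.0: 32.8 mi
Golf x=35.9, y=-29.8: 43.8 mi

Charlie, Foxtrot, Bravo, Delta, Alpha, Echo, Golf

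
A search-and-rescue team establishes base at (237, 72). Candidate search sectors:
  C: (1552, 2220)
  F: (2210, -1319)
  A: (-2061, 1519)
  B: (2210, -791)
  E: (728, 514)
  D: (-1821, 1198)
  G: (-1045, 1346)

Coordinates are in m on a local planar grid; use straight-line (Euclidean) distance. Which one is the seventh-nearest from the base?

Distances from the base ((237, 72)):
E: 660.6 m
G: 1807.4 m
B: 2153.5 m
D: 2345.9 m
F: 2414.0 m
C: 2518.6 m
A: 2715.6 m
The seventh-nearest is A at 2715.6 m.

A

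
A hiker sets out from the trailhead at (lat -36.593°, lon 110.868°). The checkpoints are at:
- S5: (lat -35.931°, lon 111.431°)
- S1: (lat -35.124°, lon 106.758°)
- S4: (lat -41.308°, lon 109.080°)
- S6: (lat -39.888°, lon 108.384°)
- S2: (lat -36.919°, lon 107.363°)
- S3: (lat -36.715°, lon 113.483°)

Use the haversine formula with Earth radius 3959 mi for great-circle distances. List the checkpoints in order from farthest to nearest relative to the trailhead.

S4, S6, S1, S2, S3, S5

Computing each great-circle distance from (lat -36.593°, lon 110.868°):
S4 (lat -41.308°, lon 109.080°): 339.6 mi
S6 (lat -39.888°, lon 108.384°): 264.6 mi
S1 (lat -35.124°, lon 106.758°): 251.5 mi
S2 (lat -36.919°, lon 107.363°): 195.3 mi
S3 (lat -36.715°, lon 113.483°): 145.2 mi
S5 (lat -35.931°, lon 111.431°): 55.5 mi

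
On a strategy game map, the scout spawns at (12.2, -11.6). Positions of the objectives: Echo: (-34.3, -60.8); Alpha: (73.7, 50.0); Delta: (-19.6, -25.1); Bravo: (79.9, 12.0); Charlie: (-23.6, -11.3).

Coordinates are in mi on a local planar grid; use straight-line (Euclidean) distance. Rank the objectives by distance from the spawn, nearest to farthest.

Distance from the spawn at (12.2, -11.6) to each:
Delta (-19.6, -25.1): 34.5 mi
Charlie (-23.6, -11.3): 35.8 mi
Echo (-34.3, -60.8): 67.7 mi
Bravo (79.9, 12.0): 71.7 mi
Alpha (73.7, 50.0): 87.0 mi

Delta, Charlie, Echo, Bravo, Alpha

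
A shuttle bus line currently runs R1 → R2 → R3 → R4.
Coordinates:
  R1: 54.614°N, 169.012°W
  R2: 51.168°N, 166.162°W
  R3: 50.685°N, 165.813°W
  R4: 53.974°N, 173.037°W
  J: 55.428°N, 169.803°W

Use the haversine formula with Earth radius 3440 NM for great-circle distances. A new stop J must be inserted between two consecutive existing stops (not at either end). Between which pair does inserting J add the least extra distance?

Added distance for inserting J between each consecutive pair:
R1–R2: 111.9 NM
R2–R3: 574.2 NM
R3–R4: 130.8 NM
Smallest added distance is 111.9 NM, inserting between R1 and R2.

between R1 and R2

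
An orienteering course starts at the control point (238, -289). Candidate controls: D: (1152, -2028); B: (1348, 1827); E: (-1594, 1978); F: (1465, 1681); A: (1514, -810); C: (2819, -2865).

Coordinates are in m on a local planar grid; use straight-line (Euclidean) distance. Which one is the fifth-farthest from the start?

Distances from the start ((238, -289)):
C: 3646.6 m
E: 2914.7 m
B: 2389.5 m
F: 2320.9 m
D: 1964.6 m
A: 1378.3 m
The fifth-farthest is D at 1964.6 m.

D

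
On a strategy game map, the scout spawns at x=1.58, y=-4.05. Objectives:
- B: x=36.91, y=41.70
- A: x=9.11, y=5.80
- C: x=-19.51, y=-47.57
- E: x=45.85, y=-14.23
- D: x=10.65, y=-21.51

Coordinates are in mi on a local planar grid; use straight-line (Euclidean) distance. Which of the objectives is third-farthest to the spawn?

Distance to each, sorted:
B: 57.8 mi
C: 48.4 mi
E: 45.4 mi
D: 19.7 mi
A: 12.4 mi
The third-farthest is E at 45.4 mi.

E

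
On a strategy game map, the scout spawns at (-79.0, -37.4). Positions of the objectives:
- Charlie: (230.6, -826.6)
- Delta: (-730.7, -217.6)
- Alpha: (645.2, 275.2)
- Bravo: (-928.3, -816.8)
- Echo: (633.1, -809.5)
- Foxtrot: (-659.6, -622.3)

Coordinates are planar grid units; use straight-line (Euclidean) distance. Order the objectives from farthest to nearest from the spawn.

Bravo, Echo, Charlie, Foxtrot, Alpha, Delta

Distance from the spawn at (-79.0, -37.4) to each:
Bravo (-928.3, -816.8): 1152.7
Echo (633.1, -809.5): 1050.3
Charlie (230.6, -826.6): 847.8
Foxtrot (-659.6, -622.3): 824.1
Alpha (645.2, 275.2): 788.8
Delta (-730.7, -217.6): 676.2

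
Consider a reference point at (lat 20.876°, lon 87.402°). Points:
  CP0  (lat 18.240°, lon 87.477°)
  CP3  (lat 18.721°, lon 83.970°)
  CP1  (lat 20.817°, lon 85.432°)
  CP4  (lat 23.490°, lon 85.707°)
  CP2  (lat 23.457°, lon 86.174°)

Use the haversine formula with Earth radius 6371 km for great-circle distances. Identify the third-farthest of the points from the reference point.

CP2

Distance to each, sorted:
CP3: 431.6 km
CP4: 339.0 km
CP2: 313.6 km
CP0: 293.2 km
CP1: 204.8 km
The third-farthest is CP2 at 313.6 km.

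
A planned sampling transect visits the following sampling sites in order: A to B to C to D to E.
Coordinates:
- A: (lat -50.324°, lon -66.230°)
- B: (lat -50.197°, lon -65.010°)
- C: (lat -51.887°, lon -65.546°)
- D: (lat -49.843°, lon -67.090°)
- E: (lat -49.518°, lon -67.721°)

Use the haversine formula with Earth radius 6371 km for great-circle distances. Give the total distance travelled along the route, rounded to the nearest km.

Leg distances:
A→B: 87.9 km  (cumulative 87.9 km)
B→C: 191.6 km  (cumulative 279.5 km)
C→D: 251.8 km  (cumulative 531.3 km)
D→E: 58.0 km  (cumulative 589.3 km)
Total route length ≈ 589 km.

589 km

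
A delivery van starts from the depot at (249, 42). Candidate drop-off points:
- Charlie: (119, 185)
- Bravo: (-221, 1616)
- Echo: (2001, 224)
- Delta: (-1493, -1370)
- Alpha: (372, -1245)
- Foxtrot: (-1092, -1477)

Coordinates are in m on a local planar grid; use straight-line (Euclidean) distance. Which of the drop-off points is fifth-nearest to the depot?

Distance to each, sorted:
Charlie: 193.3 m
Alpha: 1292.9 m
Bravo: 1642.7 m
Echo: 1761.4 m
Foxtrot: 2026.2 m
Delta: 2242.4 m
The fifth-nearest is Foxtrot at 2026.2 m.

Foxtrot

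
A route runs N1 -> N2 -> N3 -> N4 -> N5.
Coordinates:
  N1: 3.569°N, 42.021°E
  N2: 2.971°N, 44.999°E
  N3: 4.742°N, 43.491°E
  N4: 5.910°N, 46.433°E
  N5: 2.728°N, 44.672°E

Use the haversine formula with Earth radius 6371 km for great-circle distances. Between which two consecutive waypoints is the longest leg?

N4–N5

Leg distances:
N1→N2: 337.2 km
N2→N3: 258.4 km
N3→N4: 350.7 km
N4→N5: 404.1 km
The longest leg is N4–N5 at 404.1 km.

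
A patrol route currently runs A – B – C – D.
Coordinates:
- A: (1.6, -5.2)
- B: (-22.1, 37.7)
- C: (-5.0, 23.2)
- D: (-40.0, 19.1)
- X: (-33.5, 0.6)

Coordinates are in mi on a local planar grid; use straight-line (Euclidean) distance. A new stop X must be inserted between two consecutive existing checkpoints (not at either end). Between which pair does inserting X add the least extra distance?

between C and D

Added distance for inserting X between each consecutive pair:
A–B: 25.4 mi
B–C: 52.8 mi
C–D: 20.7 mi
Smallest added distance is 20.7 mi, inserting between C and D.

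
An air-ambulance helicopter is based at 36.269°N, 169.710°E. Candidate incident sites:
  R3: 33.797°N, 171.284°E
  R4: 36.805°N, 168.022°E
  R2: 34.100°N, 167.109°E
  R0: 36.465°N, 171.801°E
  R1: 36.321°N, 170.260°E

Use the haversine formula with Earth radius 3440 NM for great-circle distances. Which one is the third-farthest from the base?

Distance to each, sorted:
R2: 182.3 NM
R3: 167.4 NM
R0: 101.8 NM
R4: 87.6 NM
R1: 26.8 NM
The third-farthest is R0 at 101.8 NM.

R0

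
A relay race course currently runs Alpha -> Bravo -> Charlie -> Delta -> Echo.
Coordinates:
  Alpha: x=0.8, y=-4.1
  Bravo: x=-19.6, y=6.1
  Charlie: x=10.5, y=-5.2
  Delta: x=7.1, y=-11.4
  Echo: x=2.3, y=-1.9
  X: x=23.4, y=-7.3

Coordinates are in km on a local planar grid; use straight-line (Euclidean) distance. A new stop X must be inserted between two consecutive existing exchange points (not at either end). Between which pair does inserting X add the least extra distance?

between Charlie and Delta

Added distance for inserting X between each consecutive pair:
Alpha–Bravo: 45.1 km
Bravo–Charlie: 26.0 km
Charlie–Delta: 22.8 km
Delta–Echo: 27.9 km
Smallest added distance is 22.8 km, inserting between Charlie and Delta.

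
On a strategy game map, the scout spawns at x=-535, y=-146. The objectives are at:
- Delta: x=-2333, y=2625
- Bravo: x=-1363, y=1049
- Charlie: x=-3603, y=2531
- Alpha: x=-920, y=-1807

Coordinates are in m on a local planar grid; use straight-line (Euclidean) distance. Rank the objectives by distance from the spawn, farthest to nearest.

Computing each straight-line distance from x=-535, y=-146:
Charlie x=-3603, y=2531: 4071.7 m
Delta x=-2333, y=2625: 3303.2 m
Alpha x=-920, y=-1807: 1705.0 m
Bravo x=-1363, y=1049: 1453.8 m

Charlie, Delta, Alpha, Bravo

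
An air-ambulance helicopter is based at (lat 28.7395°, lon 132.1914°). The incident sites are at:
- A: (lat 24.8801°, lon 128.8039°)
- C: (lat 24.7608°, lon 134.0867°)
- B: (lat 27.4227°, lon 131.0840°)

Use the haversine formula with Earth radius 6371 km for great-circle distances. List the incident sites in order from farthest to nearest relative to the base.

A, C, B

Computing each great-circle distance from (lat 28.7395°, lon 132.1914°):
A (lat 24.8801°, lon 128.8039°): 545.1 km
C (lat 24.7608°, lon 134.0867°): 480.7 km
B (lat 27.4227°, lon 131.0840°): 182.3 km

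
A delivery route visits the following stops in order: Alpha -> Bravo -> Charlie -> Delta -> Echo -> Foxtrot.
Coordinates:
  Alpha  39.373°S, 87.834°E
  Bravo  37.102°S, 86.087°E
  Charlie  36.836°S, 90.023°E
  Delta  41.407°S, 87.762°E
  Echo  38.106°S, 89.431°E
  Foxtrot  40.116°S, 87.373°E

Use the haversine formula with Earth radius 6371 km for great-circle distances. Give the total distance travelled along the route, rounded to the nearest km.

Leg distances:
Alpha→Bravo: 295.0 km  (cumulative 295.0 km)
Bravo→Charlie: 350.9 km  (cumulative 645.9 km)
Charlie→Delta: 544.4 km  (cumulative 1190.3 km)
Delta→Echo: 393.8 km  (cumulative 1584.1 km)
Echo→Foxtrot: 285.4 km  (cumulative 1869.5 km)
Total route length ≈ 1869 km.

1869 km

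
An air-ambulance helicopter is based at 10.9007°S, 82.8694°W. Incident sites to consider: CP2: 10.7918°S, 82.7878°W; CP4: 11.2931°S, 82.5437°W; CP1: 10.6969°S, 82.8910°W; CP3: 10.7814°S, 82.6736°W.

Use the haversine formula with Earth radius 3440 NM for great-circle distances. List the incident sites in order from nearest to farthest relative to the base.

Distances from the base:
CP2 10.7918°S, 82.7878°W: 8.1 NM
CP1 10.6969°S, 82.8910°W: 12.3 NM
CP3 10.7814°S, 82.6736°W: 13.6 NM
CP4 11.2931°S, 82.5437°W: 30.4 NM

CP2, CP1, CP3, CP4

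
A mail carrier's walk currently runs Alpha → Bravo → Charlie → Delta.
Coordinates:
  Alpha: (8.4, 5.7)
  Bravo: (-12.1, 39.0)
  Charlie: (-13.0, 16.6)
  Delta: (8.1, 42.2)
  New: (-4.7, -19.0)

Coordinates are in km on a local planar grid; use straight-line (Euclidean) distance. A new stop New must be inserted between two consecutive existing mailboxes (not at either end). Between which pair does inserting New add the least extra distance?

Added distance for inserting New between each consecutive pair:
Alpha–Bravo: 47.3 km
Bravo–Charlie: 72.6 km
Charlie–Delta: 65.9 km
Smallest added distance is 47.3 km, inserting between Alpha and Bravo.

between Alpha and Bravo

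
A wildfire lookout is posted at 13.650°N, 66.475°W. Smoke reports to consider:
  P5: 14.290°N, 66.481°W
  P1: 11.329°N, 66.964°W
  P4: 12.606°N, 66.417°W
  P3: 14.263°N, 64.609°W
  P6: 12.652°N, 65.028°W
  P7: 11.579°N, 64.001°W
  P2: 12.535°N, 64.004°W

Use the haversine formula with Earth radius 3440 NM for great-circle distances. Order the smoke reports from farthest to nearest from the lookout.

Computing each great-circle distance from 13.650°N, 66.475°W:
P7 11.579°N, 64.001°W: 191.0 NM
P2 12.535°N, 64.004°W: 159.3 NM
P1 11.329°N, 66.964°W: 142.3 NM
P3 14.263°N, 64.609°W: 114.8 NM
P6 12.652°N, 65.028°W: 103.7 NM
P4 12.606°N, 66.417°W: 62.8 NM
P5 14.290°N, 66.481°W: 38.4 NM

P7, P2, P1, P3, P6, P4, P5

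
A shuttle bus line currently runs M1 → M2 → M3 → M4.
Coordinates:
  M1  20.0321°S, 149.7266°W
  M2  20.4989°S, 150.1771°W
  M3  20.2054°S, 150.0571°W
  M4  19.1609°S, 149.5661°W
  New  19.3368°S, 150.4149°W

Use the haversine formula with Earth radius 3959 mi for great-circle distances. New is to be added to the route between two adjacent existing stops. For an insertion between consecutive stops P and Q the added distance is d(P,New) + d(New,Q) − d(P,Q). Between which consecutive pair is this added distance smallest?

Added distance for inserting New between each consecutive pair:
M1–M2: 103.9 mi
M2–M3: 124.4 mi
M3–M4: 42.1 mi
Smallest added distance is 42.1 mi, inserting between M3 and M4.

between M3 and M4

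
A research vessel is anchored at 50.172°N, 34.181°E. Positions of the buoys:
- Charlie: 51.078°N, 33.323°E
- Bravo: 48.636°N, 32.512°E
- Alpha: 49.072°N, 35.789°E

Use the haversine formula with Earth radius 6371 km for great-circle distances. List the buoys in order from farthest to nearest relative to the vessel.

Bravo, Alpha, Charlie

Computing each great-circle distance from 50.172°N, 34.181°E:
Bravo 48.636°N, 32.512°E: 209.2 km
Alpha 49.072°N, 35.789°E: 168.4 km
Charlie 51.078°N, 33.323°E: 117.5 km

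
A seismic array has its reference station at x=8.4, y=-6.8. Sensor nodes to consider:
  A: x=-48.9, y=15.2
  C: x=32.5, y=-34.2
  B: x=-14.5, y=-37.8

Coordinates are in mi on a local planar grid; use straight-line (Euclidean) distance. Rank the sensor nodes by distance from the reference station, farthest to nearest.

A, B, C

Distances from the reference station:
A x=-48.9, y=15.2: 61.4 mi
B x=-14.5, y=-37.8: 38.5 mi
C x=32.5, y=-34.2: 36.5 mi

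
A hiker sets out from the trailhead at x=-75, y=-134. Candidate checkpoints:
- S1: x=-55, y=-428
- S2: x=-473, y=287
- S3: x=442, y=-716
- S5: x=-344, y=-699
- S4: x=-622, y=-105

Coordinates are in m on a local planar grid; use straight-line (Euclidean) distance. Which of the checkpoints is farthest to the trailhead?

Distance to each, sorted:
S3: 778.5 m
S5: 625.8 m
S2: 579.3 m
S4: 547.8 m
S1: 294.7 m
The farthest is S3 at 778.5 m.

S3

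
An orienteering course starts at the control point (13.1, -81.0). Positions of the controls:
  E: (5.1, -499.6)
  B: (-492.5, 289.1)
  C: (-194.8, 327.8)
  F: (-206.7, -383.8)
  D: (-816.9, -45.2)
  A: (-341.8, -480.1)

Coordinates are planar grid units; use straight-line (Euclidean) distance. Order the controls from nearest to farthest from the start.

F, E, C, A, B, D

Computing each straight-line distance from (13.1, -81.0):
F (-206.7, -383.8): 374.2
E (5.1, -499.6): 418.7
C (-194.8, 327.8): 458.6
A (-341.8, -480.1): 534.1
B (-492.5, 289.1): 626.6
D (-816.9, -45.2): 830.8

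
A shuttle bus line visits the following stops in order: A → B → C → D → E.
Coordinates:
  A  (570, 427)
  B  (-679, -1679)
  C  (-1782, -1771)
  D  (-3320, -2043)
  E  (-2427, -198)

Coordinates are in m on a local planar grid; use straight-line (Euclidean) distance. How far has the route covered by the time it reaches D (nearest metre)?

Leg distances:
A→B: 2448.5 m  (cumulative 2448.5 m)
B→C: 1106.8 m  (cumulative 3555.3 m)
C→D: 1561.9 m  (cumulative 5117.2 m)
Cumulative distance at D ≈ 5117 m.

5117 m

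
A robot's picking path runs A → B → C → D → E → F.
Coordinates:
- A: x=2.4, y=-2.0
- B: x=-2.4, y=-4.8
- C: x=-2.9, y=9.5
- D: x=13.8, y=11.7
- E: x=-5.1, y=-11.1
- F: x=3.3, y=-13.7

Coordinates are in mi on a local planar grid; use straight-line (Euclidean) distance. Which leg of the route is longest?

D–E

Leg distances:
A→B: 5.6 mi
B→C: 14.3 mi
C→D: 16.8 mi
D→E: 29.6 mi
E→F: 8.8 mi
The longest leg is D–E at 29.6 mi.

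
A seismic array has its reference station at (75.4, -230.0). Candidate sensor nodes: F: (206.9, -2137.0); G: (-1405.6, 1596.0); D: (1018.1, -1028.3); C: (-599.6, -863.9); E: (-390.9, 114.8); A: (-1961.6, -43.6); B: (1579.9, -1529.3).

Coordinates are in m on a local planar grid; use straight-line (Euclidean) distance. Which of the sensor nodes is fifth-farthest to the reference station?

Distances from the reference station ((75.4, -230.0)):
G: 2351.1 m
A: 2045.5 m
B: 1987.9 m
F: 1911.5 m
D: 1235.3 m
C: 926.0 m
E: 579.9 m
The fifth-farthest is D at 1235.3 m.

D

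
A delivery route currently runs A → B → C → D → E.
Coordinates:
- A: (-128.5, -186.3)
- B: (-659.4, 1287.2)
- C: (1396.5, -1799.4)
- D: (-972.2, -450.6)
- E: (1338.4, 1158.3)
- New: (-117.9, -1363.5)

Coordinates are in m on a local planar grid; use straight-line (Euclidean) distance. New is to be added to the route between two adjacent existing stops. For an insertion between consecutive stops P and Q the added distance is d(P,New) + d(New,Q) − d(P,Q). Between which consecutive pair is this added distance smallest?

between C and D

Added distance for inserting New between each consecutive pair:
A–B: 2316.5 m
B–C: 572.7 m
C–D: 100.4 m
D–E: 1346.8 m
Smallest added distance is 100.4 m, inserting between C and D.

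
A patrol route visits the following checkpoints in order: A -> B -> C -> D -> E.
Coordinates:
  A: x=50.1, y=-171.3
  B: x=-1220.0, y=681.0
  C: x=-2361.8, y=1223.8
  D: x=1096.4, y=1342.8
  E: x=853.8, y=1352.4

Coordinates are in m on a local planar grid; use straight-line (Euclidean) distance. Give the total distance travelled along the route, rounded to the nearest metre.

Leg distances:
A→B: 1529.6 m  (cumulative 1529.6 m)
B→C: 1264.3 m  (cumulative 2793.8 m)
C→D: 3460.2 m  (cumulative 6254.1 m)
D→E: 242.8 m  (cumulative 6496.9 m)
Total route length ≈ 6497 m.

6497 m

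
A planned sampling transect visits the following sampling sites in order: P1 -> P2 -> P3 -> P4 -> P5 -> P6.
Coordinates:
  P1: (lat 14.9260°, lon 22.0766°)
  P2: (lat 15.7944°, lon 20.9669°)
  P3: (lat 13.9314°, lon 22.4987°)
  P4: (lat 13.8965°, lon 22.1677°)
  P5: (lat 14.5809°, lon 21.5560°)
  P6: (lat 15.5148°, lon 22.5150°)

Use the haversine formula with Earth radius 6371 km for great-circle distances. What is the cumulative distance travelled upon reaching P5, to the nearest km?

Leg distances:
P1→P2: 153.2 km  (cumulative 153.2 km)
P2→P3: 264.6 km  (cumulative 417.8 km)
P3→P4: 35.9 km  (cumulative 453.8 km)
P4→P5: 100.7 km  (cumulative 554.5 km)
Cumulative distance at P5 ≈ 554 km.

554 km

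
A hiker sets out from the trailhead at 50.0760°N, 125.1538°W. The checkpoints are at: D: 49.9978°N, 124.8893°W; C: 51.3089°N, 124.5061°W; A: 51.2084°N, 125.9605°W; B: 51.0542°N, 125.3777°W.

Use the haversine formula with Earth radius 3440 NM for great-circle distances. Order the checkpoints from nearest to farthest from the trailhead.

Distances from the trailhead:
D 49.9978°N, 124.8893°W: 11.2 NM
B 51.0542°N, 125.3777°W: 59.3 NM
A 51.2084°N, 125.9605°W: 74.6 NM
C 51.3089°N, 124.5061°W: 78.0 NM

D, B, A, C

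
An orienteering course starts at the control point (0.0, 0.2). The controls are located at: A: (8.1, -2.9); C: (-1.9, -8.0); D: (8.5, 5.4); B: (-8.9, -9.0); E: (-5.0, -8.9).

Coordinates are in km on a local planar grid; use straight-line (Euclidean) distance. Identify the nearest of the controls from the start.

C

Distance to each, sorted:
C: 8.4 km
A: 8.7 km
D: 10.0 km
E: 10.4 km
B: 12.8 km
The nearest is C at 8.4 km.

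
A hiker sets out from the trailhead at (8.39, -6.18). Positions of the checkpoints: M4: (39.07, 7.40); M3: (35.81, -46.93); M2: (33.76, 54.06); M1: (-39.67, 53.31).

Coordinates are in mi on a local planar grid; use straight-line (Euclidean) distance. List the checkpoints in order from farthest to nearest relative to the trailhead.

M1, M2, M3, M4

Computing each straight-line distance from (8.39, -6.18):
M1 (-39.67, 53.31): 76.5 mi
M2 (33.76, 54.06): 65.4 mi
M3 (35.81, -46.93): 49.1 mi
M4 (39.07, 7.40): 33.6 mi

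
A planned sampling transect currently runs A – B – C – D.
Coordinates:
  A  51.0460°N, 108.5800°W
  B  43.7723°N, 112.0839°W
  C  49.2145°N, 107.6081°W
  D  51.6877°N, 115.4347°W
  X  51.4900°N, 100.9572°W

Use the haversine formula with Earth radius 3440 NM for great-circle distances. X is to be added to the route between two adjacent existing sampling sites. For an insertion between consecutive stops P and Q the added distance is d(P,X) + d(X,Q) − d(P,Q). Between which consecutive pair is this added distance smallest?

between A and B

Added distance for inserting X between each consecutive pair:
A–B: 473.0 NM
B–C: 558.3 NM
C–D: 494.5 NM
Smallest added distance is 473.0 NM, inserting between A and B.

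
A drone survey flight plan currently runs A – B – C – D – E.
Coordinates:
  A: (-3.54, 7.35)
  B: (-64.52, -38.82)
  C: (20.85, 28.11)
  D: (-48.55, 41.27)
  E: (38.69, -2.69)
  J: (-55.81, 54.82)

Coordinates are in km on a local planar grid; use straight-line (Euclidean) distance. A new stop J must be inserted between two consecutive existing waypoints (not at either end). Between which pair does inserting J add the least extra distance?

between C and D

Added distance for inserting J between each consecutive pair:
A–B: 88.2 km
B–C: 66.7 km
C–D: 25.9 km
D–E: 28.3 km
Smallest added distance is 25.9 km, inserting between C and D.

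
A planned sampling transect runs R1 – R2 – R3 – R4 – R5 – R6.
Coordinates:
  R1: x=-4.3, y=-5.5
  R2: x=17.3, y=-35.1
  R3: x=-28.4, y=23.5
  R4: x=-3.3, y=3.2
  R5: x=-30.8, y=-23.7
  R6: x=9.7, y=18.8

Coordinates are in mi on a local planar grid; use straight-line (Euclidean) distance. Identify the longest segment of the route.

R2–R3

Leg distances:
R1→R2: 36.6 mi
R2→R3: 74.3 mi
R3→R4: 32.3 mi
R4→R5: 38.5 mi
R5→R6: 58.7 mi
The longest leg is R2–R3 at 74.3 mi.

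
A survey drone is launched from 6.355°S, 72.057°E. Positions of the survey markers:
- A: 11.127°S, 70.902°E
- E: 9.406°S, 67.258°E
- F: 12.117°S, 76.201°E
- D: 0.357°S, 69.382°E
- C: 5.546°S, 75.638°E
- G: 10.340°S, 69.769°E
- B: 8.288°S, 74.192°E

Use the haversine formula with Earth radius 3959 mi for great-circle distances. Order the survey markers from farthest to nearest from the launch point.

F, D, E, A, G, C, B

Distance from the launch point at 6.355°S, 72.057°E to each:
F 12.117°S, 76.201°E: 488.2 mi
D 0.357°S, 69.382°E: 453.6 mi
E 9.406°S, 67.258°E: 390.3 mi
A 11.127°S, 70.902°E: 339.0 mi
G 10.340°S, 69.769°E: 316.7 mi
C 5.546°S, 75.638°E: 252.4 mi
B 8.288°S, 74.192°E: 198.1 mi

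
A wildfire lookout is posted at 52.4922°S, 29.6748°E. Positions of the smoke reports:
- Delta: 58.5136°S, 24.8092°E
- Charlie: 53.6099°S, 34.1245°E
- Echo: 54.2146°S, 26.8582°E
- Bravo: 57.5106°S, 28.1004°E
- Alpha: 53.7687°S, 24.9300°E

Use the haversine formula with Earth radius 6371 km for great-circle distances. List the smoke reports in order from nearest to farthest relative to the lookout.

Echo, Charlie, Alpha, Bravo, Delta

Distance from the lookout at 52.4922°S, 29.6748°E to each:
Echo 54.2146°S, 26.8582°E: 267.6 km
Charlie 53.6099°S, 34.1245°E: 322.3 km
Alpha 53.7687°S, 24.9300°E: 346.8 km
Bravo 57.5106°S, 28.1004°E: 566.9 km
Delta 58.5136°S, 24.8092°E: 735.9 km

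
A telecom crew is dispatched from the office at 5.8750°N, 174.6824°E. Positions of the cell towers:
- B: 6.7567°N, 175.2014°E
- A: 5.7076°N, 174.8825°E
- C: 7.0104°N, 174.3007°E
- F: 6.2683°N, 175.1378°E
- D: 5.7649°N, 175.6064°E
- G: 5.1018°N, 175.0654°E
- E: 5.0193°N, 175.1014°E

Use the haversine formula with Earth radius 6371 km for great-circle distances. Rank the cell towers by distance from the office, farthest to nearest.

C, B, E, D, G, F, A

Computing each great-circle distance from 5.8750°N, 174.6824°E:
C 7.0104°N, 174.3007°E: 133.1 km
B 6.7567°N, 175.2014°E: 113.6 km
E 5.0193°N, 175.1014°E: 105.9 km
D 5.7649°N, 175.6064°E: 102.9 km
G 5.1018°N, 175.0654°E: 95.9 km
F 6.2683°N, 175.1378°E: 66.7 km
A 5.7076°N, 174.8825°E: 28.9 km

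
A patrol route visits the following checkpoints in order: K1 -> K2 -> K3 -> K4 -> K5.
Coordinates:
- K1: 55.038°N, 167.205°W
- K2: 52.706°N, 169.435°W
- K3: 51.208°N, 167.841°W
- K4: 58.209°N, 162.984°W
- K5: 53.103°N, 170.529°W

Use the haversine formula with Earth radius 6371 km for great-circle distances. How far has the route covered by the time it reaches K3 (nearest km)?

Leg distances:
K1→K2: 297.6 km  (cumulative 297.6 km)
K2→K3: 199.2 km  (cumulative 496.8 km)
Cumulative distance at K3 ≈ 497 km.

497 km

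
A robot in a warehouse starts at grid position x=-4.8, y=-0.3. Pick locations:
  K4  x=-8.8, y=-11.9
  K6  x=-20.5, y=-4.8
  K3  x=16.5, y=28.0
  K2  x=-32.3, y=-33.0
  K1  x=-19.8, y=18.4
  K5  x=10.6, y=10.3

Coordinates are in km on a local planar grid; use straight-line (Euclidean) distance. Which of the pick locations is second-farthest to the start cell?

Distance to each, sorted:
K2: 42.7 km
K3: 35.4 km
K1: 24.0 km
K5: 18.7 km
K6: 16.3 km
K4: 12.3 km
The second-farthest is K3 at 35.4 km.

K3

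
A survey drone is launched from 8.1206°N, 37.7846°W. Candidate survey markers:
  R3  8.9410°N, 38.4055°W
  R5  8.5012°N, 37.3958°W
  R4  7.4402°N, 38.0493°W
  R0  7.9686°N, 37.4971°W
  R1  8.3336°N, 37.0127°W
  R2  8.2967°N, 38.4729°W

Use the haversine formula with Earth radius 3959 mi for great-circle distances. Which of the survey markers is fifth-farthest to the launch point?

R5

Distances from the launch point (8.1206°N, 37.7846°W):
R3: 70.8 mi
R1: 54.8 mi
R4: 50.4 mi
R2: 48.6 mi
R5: 37.4 mi
R0: 22.3 mi
The fifth-farthest is R5 at 37.4 mi.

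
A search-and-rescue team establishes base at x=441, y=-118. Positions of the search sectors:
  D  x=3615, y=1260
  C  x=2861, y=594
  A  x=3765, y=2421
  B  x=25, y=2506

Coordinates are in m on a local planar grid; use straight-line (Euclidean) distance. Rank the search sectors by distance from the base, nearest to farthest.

C, B, D, A

Computing each straight-line distance from x=441, y=-118:
C x=2861, y=594: 2522.6 m
B x=25, y=2506: 2656.8 m
D x=3615, y=1260: 3460.2 m
A x=3765, y=2421: 4182.8 m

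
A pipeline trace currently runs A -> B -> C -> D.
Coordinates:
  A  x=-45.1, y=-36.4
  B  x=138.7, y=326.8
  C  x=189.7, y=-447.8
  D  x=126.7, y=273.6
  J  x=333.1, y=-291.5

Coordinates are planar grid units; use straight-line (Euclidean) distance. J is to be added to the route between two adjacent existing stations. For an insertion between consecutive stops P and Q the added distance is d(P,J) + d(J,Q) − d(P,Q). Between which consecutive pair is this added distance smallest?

Added distance for inserting J between each consecutive pair:
A–B: 697.3
B–C: 84.0
C–D: 89.6
Smallest added distance is 84.0, inserting between B and C.

between B and C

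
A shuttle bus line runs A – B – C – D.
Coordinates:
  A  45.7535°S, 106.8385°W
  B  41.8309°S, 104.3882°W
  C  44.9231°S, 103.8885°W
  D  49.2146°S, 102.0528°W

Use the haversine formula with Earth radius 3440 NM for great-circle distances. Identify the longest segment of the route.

Leg distances:
A→B: 258.3 NM
B→C: 186.9 NM
C→D: 268.3 NM
The longest leg is C–D at 268.3 NM.

C–D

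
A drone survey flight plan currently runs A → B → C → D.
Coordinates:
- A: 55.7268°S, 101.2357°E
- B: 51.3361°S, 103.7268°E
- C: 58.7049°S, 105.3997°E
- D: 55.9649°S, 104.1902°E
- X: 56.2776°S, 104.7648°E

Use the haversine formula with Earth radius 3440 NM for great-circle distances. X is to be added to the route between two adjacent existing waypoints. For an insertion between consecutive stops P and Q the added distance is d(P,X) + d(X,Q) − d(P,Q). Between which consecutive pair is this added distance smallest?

between B and C

Added distance for inserting X between each consecutive pair:
A–B: 143.8 NM
B–C: 0.0 NM
C–D: 4.9 NM
Smallest added distance is 0.0 NM, inserting between B and C.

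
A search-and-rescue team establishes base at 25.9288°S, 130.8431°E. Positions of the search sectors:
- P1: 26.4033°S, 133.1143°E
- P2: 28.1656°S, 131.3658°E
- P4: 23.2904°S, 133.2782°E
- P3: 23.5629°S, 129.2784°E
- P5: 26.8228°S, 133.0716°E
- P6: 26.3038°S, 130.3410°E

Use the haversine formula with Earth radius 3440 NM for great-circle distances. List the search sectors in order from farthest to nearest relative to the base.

Distance from the base at 25.9288°S, 130.8431°E to each:
P4 23.2904°S, 133.2782°E: 206.8 NM
P3 23.5629°S, 129.2784°E: 165.7 NM
P2 28.1656°S, 131.3658°E: 137.2 NM
P5 26.8228°S, 133.0716°E: 131.3 NM
P1 26.4033°S, 133.1143°E: 125.7 NM
P6 26.3038°S, 130.3410°E: 35.2 NM

P4, P3, P2, P5, P1, P6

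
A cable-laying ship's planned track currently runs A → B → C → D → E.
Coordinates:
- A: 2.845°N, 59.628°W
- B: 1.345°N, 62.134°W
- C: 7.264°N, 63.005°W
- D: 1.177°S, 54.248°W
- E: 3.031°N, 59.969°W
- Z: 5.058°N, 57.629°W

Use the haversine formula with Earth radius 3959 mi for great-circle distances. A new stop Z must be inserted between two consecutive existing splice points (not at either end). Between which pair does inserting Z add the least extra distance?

Added distance for inserting Z between each consecutive pair:
A–B: 407.1 mi
B–C: 389.1 mi
C–D: 50.1 mi
D–E: 213.0 mi
Smallest added distance is 50.1 mi, inserting between C and D.

between C and D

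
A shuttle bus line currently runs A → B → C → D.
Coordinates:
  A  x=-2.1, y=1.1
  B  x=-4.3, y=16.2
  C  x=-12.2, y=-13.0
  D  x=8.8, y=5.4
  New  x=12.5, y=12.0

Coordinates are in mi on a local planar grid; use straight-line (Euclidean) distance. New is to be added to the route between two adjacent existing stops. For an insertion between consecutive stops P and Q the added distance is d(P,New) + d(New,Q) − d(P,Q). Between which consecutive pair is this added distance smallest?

Added distance for inserting New between each consecutive pair:
A–B: 20.3 mi
B–C: 22.2 mi
C–D: 14.8 mi
Smallest added distance is 14.8 mi, inserting between C and D.

between C and D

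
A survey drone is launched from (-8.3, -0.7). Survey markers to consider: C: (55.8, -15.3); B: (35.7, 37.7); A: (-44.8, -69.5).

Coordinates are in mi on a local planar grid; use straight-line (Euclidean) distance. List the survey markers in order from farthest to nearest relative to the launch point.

Distance from the launch point at (-8.3, -0.7) to each:
A (-44.8, -69.5): 77.9 mi
C (55.8, -15.3): 65.7 mi
B (35.7, 37.7): 58.4 mi

A, C, B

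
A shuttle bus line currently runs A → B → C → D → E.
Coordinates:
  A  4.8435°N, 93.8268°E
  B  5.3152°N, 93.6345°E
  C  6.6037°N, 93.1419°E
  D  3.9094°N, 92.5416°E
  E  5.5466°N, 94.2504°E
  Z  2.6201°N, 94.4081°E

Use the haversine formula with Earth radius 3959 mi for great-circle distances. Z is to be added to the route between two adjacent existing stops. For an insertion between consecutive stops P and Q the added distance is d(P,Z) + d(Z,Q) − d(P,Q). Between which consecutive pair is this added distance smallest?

Added distance for inserting Z between each consecutive pair:
A–B: 317.3 mi
B–C: 387.2 mi
C–D: 254.6 mi
D–E: 195.9 mi
Smallest added distance is 195.9 mi, inserting between D and E.

between D and E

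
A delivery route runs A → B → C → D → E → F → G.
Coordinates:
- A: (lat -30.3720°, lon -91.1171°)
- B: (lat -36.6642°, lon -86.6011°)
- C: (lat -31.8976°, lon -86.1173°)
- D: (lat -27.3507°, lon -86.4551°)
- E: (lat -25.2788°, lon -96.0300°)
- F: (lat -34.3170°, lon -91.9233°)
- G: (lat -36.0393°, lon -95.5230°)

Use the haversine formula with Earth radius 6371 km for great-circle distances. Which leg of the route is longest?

Leg distances:
A→B: 815.1 km
B→C: 531.9 km
C→D: 506.6 km
D→E: 981.5 km
E→F: 1080.0 km
F→G: 379.1 km
The longest leg is E–F at 1080.0 km.

E–F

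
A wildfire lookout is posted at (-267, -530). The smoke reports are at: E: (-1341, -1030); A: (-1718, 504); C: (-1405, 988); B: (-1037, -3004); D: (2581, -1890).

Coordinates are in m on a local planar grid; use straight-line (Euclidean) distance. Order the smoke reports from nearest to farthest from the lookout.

Distances from the lookout:
E (-1341, -1030): 1184.7 m
A (-1718, 504): 1781.7 m
C (-1405, 988): 1897.2 m
B (-1037, -3004): 2591.1 m
D (2581, -1890): 3156.1 m

E, A, C, B, D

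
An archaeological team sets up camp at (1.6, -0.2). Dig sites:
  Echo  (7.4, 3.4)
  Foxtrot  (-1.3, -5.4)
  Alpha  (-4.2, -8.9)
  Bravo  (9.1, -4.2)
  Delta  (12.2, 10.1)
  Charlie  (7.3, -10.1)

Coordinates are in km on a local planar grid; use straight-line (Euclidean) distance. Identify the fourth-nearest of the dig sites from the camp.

Distances from the camp ((1.6, -0.2)):
Foxtrot: 6.0 km
Echo: 6.8 km
Bravo: 8.5 km
Alpha: 10.5 km
Charlie: 11.4 km
Delta: 14.8 km
The fourth-nearest is Alpha at 10.5 km.

Alpha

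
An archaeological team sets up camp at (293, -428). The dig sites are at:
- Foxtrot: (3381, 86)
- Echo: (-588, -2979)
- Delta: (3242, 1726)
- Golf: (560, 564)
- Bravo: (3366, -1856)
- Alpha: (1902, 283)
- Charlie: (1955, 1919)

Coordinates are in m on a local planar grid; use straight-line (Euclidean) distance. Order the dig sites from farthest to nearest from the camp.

Delta, Bravo, Foxtrot, Charlie, Echo, Alpha, Golf

Distances from the camp:
Delta (3242, 1726): 3651.9 m
Bravo (3366, -1856): 3388.6 m
Foxtrot (3381, 86): 3130.5 m
Charlie (1955, 1919): 2875.9 m
Echo (-588, -2979): 2698.8 m
Alpha (1902, 283): 1759.1 m
Golf (560, 564): 1027.3 m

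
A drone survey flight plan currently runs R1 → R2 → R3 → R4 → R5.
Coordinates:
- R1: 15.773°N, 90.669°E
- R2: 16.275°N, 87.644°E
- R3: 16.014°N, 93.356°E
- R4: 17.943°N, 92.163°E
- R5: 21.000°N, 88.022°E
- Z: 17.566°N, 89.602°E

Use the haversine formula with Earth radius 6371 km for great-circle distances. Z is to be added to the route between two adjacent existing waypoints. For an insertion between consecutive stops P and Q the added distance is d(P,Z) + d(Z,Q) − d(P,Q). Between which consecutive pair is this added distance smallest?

between R2 and R3

Added distance for inserting Z between each consecutive pair:
R1–R2: 154.4 km
R2–R3: 77.5 km
R3–R4: 460.5 km
R4–R5: 139.4 km
Smallest added distance is 77.5 km, inserting between R2 and R3.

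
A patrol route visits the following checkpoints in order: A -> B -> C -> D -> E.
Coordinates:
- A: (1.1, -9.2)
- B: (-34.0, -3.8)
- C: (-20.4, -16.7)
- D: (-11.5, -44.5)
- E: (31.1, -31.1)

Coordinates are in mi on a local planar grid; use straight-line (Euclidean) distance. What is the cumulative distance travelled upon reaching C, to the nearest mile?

Leg distances:
A→B: 35.5 mi  (cumulative 35.5 mi)
B→C: 18.7 mi  (cumulative 54.3 mi)
Cumulative distance at C ≈ 54 mi.

54 mi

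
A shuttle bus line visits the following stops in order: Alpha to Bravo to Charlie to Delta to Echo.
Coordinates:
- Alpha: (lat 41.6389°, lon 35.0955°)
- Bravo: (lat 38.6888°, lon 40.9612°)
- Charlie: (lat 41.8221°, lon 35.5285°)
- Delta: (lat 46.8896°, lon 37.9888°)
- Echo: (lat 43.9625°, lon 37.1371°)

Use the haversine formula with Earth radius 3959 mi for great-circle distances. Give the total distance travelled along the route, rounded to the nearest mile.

Leg distances:
Alpha→Bravo: 370.7 mi  (cumulative 370.7 mi)
Bravo→Charlie: 359.0 mi  (cumulative 729.6 mi)
Charlie→Delta: 370.6 mi  (cumulative 1100.2 mi)
Delta→Echo: 206.4 mi  (cumulative 1306.6 mi)
Total route length ≈ 1307 mi.

1307 mi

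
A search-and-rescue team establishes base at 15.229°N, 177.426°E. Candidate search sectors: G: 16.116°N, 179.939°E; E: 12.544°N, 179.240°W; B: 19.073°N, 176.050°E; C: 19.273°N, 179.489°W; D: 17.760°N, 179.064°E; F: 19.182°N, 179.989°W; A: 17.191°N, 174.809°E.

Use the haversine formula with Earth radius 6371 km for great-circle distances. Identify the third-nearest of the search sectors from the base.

Distance to each, sorted:
G: 286.5 km
D: 331.2 km
A: 354.5 km
B: 451.7 km
E: 467.6 km
F: 518.2 km
C: 556.3 km
The third-nearest is A at 354.5 km.

A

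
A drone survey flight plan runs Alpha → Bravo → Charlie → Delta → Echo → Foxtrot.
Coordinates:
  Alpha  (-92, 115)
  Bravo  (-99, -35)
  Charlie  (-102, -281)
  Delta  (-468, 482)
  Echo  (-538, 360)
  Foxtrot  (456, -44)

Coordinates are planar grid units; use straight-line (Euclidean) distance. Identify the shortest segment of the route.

Delta–Echo

Leg distances:
Alpha→Bravo: 150.2
Bravo→Charlie: 246.0
Charlie→Delta: 846.2
Delta→Echo: 140.7
Echo→Foxtrot: 1073.0
The shortest leg is Delta–Echo at 140.7.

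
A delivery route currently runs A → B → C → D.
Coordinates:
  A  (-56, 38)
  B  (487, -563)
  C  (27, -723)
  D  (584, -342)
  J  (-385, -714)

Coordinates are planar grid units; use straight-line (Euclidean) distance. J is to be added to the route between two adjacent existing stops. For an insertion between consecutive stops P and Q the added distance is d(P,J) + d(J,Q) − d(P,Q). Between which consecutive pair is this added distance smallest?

Added distance for inserting J between each consecutive pair:
A–B: 895.8
B–C: 810.0
C–D: 775.2
Smallest added distance is 775.2, inserting between C and D.

between C and D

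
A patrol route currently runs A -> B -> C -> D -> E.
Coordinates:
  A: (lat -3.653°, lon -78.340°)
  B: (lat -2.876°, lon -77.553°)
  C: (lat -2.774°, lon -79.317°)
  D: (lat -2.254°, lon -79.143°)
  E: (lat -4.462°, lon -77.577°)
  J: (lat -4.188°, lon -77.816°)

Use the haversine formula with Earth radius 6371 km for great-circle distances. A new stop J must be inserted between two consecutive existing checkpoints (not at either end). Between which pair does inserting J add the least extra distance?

Added distance for inserting J between each consecutive pair:
A–B: 109.1 km
B–C: 181.6 km
C–D: 428.8 km
D–E: 0.2 km
Smallest added distance is 0.2 km, inserting between D and E.

between D and E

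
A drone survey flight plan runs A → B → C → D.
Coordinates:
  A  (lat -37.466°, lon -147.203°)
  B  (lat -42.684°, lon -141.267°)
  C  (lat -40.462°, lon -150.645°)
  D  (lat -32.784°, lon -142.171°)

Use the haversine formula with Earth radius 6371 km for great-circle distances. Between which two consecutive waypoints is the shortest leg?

A–B

Leg distances:
A→B: 768.8 km
B→C: 817.8 km
C→D: 1139.4 km
The shortest leg is A–B at 768.8 km.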